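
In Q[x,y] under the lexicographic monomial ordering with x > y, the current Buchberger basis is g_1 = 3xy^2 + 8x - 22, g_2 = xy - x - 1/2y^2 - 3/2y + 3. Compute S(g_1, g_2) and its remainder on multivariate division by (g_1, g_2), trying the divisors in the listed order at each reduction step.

S(g_1, g_2) = xy + 8/3x + 1/2y^3 + 3/2y^2 - 3y - 22/3; remainder on division = 11/3x + 1/2y^3 + 2y^2 - 3/2y - 31/3.

lcm(LM(g_1), LM(g_2)) = xy^2.
S = (lcm/LT(g_1))·g_1 − (lcm/LT(g_2))·g_2 = xy + 8/3x + 1/2y^3 + 3/2y^2 - 3y - 22/3.
Reduce S modulo (g_1, g_2) in that order:
  leading term xy: subtract (1)·g_2 from xy + 8/3x + 1/2y^3 + 3/2y^2 - 3y - 22/3 → 11/3x + 1/2y^3 + 2y^2 - 3/2y - 31/3
  leading term x: no divisor's leading term divides it; move 11/3x to the remainder.
  leading term y^3: no divisor's leading term divides it; move 1/2y^3 to the remainder.
  leading term y^2: no divisor's leading term divides it; move 2y^2 to the remainder.
  leading term y: no divisor's leading term divides it; move -3/2y to the remainder.
  leading term 1: no divisor's leading term divides it; move -31/3 to the remainder.
The remainder 11/3x + 1/2y^3 + 2y^2 - 3/2y - 31/3 is nonzero, so it would be added as the next basis element.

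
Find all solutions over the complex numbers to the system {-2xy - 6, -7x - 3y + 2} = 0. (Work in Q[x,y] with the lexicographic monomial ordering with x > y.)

{(9/7, -7/3), (-1, 3)}

Compute a lex Gröbner basis by Buchberger's algorithm.
f_1 = -2xy - 6, LT = xy.
f_2 = -7x - 3y + 2, LT = x.

S(f_1,f_2): lcm = xy. S = -3/7y^2 + 2/7y + 3.
  reduce S modulo (f_1, f_2):
  remainder -3/7y^2 + 2/7y + 3 ≠ 0; add h_3 = -3/7y^2 + 2/7y + 3 to the basis.

The other S-polynomials (S(f_1,h_3), S(f_2,h_3)) all reduce to 0 modulo the current basis, so we have a Gröbner basis.
Inter-reduce: drop elements whose leading term is divisible by another's, tail-reduce, and make monic.
Reduced Gröbner basis: {x + 3/7y - 2/7, y^2 - 2/3y - 7}.

Since the basis is lex-ordered, y^2 - 2/3y - 7 is univariate in y. Its roots are {-7/3, 3}. Back-substituting each root into the other basis elements fixes the other coordinates.
  y = -7/3: the earlier basis element becomes x - 9/7 = 0, giving x = 9/7 — point (9/7, -7/3).
  y = 3: the earlier basis element becomes x + 1 = 0, giving x = -1 — point (-1, 3).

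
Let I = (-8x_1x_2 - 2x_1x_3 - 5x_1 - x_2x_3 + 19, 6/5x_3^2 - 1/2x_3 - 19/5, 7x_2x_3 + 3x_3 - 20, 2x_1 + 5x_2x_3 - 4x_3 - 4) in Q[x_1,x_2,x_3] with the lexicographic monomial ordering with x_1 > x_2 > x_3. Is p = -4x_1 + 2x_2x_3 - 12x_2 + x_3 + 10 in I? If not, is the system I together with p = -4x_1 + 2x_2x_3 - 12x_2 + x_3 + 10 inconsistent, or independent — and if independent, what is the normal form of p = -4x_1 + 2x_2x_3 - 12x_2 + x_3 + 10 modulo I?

First compute the reduced Gröbner basis of I by Buchberger's algorithm.
f_1 = -8x_1x_2 - 2x_1x_3 - 5x_1 - x_2x_3 + 19, LT = x_1x_2.
f_2 = 6/5x_3^2 - 1/2x_3 - 19/5, LT = x_3^2.
f_3 = 7x_2x_3 + 3x_3 - 20, LT = x_2x_3.
f_4 = 2x_1 + 5x_2x_3 - 4x_3 - 4, LT = x_1.

S(f_1,f_3): lcm = x_1x_2x_3. S = 1/4x_1x_3^2 + 11/56x_1x_3 + 20/7x_1 + 1/8x_2x_3^2 - 19/8x_3.
  reduce S modulo (f_1, f_2, f_3, f_4):
  remainder -7999/4032x_2 + 552943/56448x_3 - 82825/4704 ≠ 0; add h_5 = -7999/4032x_2 + 552943/56448x_3 - 82825/4704 to the basis.

S(f_1,f_4): lcm = x_1x_2. S = 1/4x_1x_3 + 5/8x_1 - 5/2x_2^2x_3 + 17/8x_2x_3 + 2x_2 - 19/8.
  reduce S modulo (f_1, f_2, f_3, f_4, h_5):
  remainder -30277501/895888x_3 + 30277501/447944 ≠ 0; add h_6 = -30277501/895888x_3 + 30277501/447944 to the basis.

The other S-polynomials (S(f_1,f_2), S(f_2,f_3), S(f_2,f_4), S(f_3,f_4), S(f_1,h_5), S(f_2,h_5), S(f_3,h_5), S(f_4,h_5), S(f_1,h_6), S(f_2,h_6), S(f_3,h_6), S(f_4,h_6), S(h_5,h_6)) all reduce to 0 modulo the current basis, so we have a Gröbner basis.
Inter-reduce: drop elements whose leading term is divisible by another's, tail-reduce, and make monic.
Reduced Gröbner basis: {x_1 - 1, x_2 - 1, x_3 - 2}.
Label its elements g_1 = x_1 - 1, g_2 = x_2 - 1, g_3 = x_3 - 2.

Reduce p = -4x_1 + 2x_2x_3 - 12x_2 + x_3 + 10 modulo G:
  leading term x_1: subtract (-4)·g_1 from -4x_1 + 2x_2x_3 - 12x_2 + x_3 + 10 → 2x_2x_3 - 12x_2 + x_3 + 6
  leading term x_2x_3: subtract (2x_3)·g_2 from 2x_2x_3 - 12x_2 + x_3 + 6 → -12x_2 + 3x_3 + 6
  leading term x_2: subtract (-12)·g_2 from -12x_2 + 3x_3 + 6 → 3x_3 - 6
  leading term x_3: subtract (3)·g_3 from 3x_3 - 6 → 0
  normal form = 0.
Since the normal form is 0, p ∈ I.

The remainder on division by a Gröbner basis is unique — it is the normal form.

-4x_1 + 2x_2x_3 - 12x_2 + x_3 + 10 lies in I (it reduces to 0).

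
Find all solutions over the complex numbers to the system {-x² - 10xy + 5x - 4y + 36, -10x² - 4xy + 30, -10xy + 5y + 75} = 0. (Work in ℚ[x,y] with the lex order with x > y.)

{(-1, -5)}

Compute a lex Gröbner basis by Buchberger's algorithm.
f_1 = -x² - 10xy + 5x - 4y + 36, LT = x².
f_2 = -10x² - 4xy + 30, LT = x².
f_3 = -10xy + 5y + 75, LT = xy.

S(f_1,f_2): lcm = x². S = 48/5xy - 5x + 4y - 33.
  reduce S modulo (f_1, f_2, f_3):
  remainder -5x + 44/5y + 39 ≠ 0; add h_4 = -5x + 44/5y + 39 to the basis.

S(f_1,f_3): lcm = x²y. S = 10xy² - 9/2xy + 15/2x + 4y² - 36y.
  reduce S modulo (f_1, f_2, f_3, h_4):
  remainder 9y² + 999/20y + 99/4 ≠ 0; add h_5 = 9y² + 999/20y + 99/4 to the basis.

S(f_2,f_3): lcm = x²y. S = ⅖xy² + ½xy + 15/2x - 3y.
  reduce S modulo (f_1, f_2, f_3, h_4, h_5):
  remainder 617/50y + 617/10 ≠ 0; add h_6 = 617/50y + 617/10 to the basis.

The other S-polynomials (S(f_1,h_4), S(f_2,h_4), S(f_3,h_4), S(f_1,h_5), S(f_2,h_5), S(f_3,h_5), S(h_4,h_5), S(f_1,h_6), S(f_2,h_6), S(f_3,h_6), S(h_4,h_6), S(h_5,h_6)) all reduce to 0 modulo the current basis, so we have a Gröbner basis.
Inter-reduce: drop elements whose leading term is divisible by another's, tail-reduce, and make monic.
Reduced Gröbner basis: {x + 1, y + 5}.

A lex Gröbner basis eliminates variables successively. Here y + 5 depends only on y, with roots {-5}; lifting each root through the earlier basis elements recovers the full solutions.
  y = -5: the earlier basis element becomes x + 1 = 0, giving x = -1 — point (-1, -5).
A lex Gröbner basis triangularizes the system, enabling back-substitution.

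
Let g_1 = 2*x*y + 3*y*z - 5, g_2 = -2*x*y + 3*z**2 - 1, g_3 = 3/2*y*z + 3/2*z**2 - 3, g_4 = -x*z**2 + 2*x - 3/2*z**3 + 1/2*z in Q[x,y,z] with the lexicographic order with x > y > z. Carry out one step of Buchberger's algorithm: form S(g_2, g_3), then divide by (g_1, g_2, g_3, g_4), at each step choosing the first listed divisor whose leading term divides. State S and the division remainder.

lcm(LM(g_2), LM(g_3)) = x*y*z.
S = (lcm/LT(g_2))·g_2 − (lcm/LT(g_3))·g_3 = -x*z**2 + 2*x - 3/2*z**3 + 1/2*z.
Reduce S modulo (g_1, g_2, g_3, g_4) in that order:
  leading term x*z**2: subtract (1)·g_4 from -x*z**2 + 2*x - 3/2*z**3 + 1/2*z → 0
The remainder is 0, so this S-polynomial contributes no new basis element.

S(g_2, g_3) = -x*z**2 + 2*x - 3/2*z**3 + 1/2*z; remainder on division = 0.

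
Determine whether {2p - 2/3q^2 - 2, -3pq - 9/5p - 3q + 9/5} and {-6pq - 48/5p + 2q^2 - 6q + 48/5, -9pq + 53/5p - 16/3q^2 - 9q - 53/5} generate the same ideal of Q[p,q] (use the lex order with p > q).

Yes, the ideals are equal.

Two ideals are equal iff their reduced Gröbner bases coincide (the reduced basis is unique for a fixed ordering).
Buchberger on the first generating set:
f_1 = 2p - 2/3q^2 - 2, LT = p.
f_2 = -3pq - 9/5p - 3q + 9/5, LT = pq.

S(f_1,f_2): lcm = pq. S = -3/5p - 1/3q^3 - 2q + 3/5.
  leading term p: subtract (-3/10)·f_1 from -3/5p - 1/3q^3 - 2q + 3/5 → -1/3q^3 - 1/5q^2 - 2q
  leading term q^3: no divisor's leading term divides it; move -1/3q^3 to the remainder.
  leading term q^2: no divisor's leading term divides it; move -1/5q^2 to the remainder.
  leading term q: no divisor's leading term divides it; move -2q to the remainder.
  remainder -1/3q^3 - 1/5q^2 - 2q ≠ 0; add g_3 = -1/3q^3 - 1/5q^2 - 2q to the basis.

The other S-polynomials (S(f_1,g_3), S(f_2,g_3)) all reduce to 0 modulo the current basis, so we have a Gröbner basis.
Inter-reduce: drop elements whose leading term is divisible by another's, tail-reduce, and make monic.
Reduced Gröbner basis: {p - 1/3q^2 - 1, q^3 + 3/5q^2 + 6q}.

Buchberger on the second generating set:
h_1 = -6pq - 48/5p + 2q^2 - 6q + 48/5, LT = pq.
h_2 = -9pq + 53/5p - 16/3q^2 - 9q - 53/5, LT = pq.

S(h_1,h_2): lcm = pq. S = 25/9p - 25/27q^2 - 25/9.
  leading term p: no divisor's leading term divides it; move 25/9p to the remainder.
  leading term q^2: no divisor's leading term divides it; move -25/27q^2 to the remainder.
  leading term 1: no divisor's leading term divides it; move -25/9 to the remainder.
  remainder 25/9p - 25/27q^2 - 25/9 ≠ 0; add k_3 = 25/9p - 25/27q^2 - 25/9 to the basis.

S(h_1,k_3): lcm = pq. S = 8/5p + 1/3q^3 - 1/3q^2 + 2q - 8/5.
  leading term p: subtract (72/125)·k_3 from 8/5p + 1/3q^3 - 1/3q^2 + 2q - 8/5 → 1/3q^3 + 1/5q^2 + 2q
  leading term q^3: no divisor's leading term divides it; move 1/3q^3 to the remainder.
  leading term q^2: no divisor's leading term divides it; move 1/5q^2 to the remainder.
  leading term q: no divisor's leading term divides it; move 2q to the remainder.
  remainder 1/3q^3 + 1/5q^2 + 2q ≠ 0; add k_4 = 1/3q^3 + 1/5q^2 + 2q to the basis.

The other S-polynomials (S(h_2,k_3), S(h_1,k_4), S(h_2,k_4), S(k_3,k_4)) all reduce to 0 modulo the current basis, so we have a Gröbner basis.
Inter-reduce: drop elements whose leading term is divisible by another's, tail-reduce, and make monic.
Reduced Gröbner basis: {p - 1/3q^2 - 1, q^3 + 3/5q^2 + 6q}.

The two bases agree; hence the ideals are identical.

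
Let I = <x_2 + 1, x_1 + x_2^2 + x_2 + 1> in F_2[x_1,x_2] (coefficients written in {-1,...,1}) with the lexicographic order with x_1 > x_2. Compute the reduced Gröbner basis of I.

G = {x_1 + 1, x_2 + 1}

This is the nonlinear analogue of row-reducing a linear system.

f_1 = x_2 + 1, LT = x_2.
f_2 = x_1 + x_2^2 + x_2 + 1, LT = x_1.

The S-polynomials (S(f_1,f_2)) all reduce to 0 modulo the current basis, so we have a Gröbner basis.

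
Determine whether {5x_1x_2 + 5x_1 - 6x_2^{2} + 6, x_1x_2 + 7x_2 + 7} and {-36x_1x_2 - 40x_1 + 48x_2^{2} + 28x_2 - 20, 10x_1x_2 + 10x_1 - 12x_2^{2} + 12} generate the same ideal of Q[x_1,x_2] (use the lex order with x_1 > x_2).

Since reduced Gröbner bases are canonical representatives of ideals under a given ordering, it suffices to compute and compare them.
Buchberger on the first generating set:
f_1 = 5x_1x_2 + 5x_1 - 6x_2^{2} + 6, LT = x_1x_2.
f_2 = x_1x_2 + 7x_2 + 7, LT = x_1x_2.

S(f_1,f_2): lcm = x_1x_2. S = x_1 - \tfrac{6}{5}x_2^{2} - 7x_2 - \tfrac{29}{5}.
  leading term x_1: no divisor's leading term divides it; move x_1 to the remainder.
  leading term x_2^{2}: no divisor's leading term divides it; move -\tfrac{6}{5}x_2^{2} to the remainder.
  leading term x_2: no divisor's leading term divides it; move -7x_2 to the remainder.
  leading term 1: no divisor's leading term divides it; move -\tfrac{29}{5} to the remainder.
  remainder x_1 - \tfrac{6}{5}x_2^{2} - 7x_2 - \tfrac{29}{5} ≠ 0; add g_3 = x_1 - \tfrac{6}{5}x_2^{2} - 7x_2 - \tfrac{29}{5} to the basis.

S(f_1,g_3): lcm = x_1x_2. S = x_1 + \tfrac{6}{5}x_2^{3} + \tfrac{29}{5}x_2^{2} + \tfrac{29}{5}x_2 + \tfrac{6}{5}.
  leading term x_1: subtract (1)·g_3 from x_1 + \tfrac{6}{5}x_2^{3} + \tfrac{29}{5}x_2^{2} + \tfrac{29}{5}x_2 + \tfrac{6}{5} → \tfrac{6}{5}x_2^{3} + 7x_2^{2} + \tfrac{64}{5}x_2 + 7
  leading term x_2^{3}: no divisor's leading term divides it; move \tfrac{6}{5}x_2^{3} to the remainder.
  leading term x_2^{2}: no divisor's leading term divides it; move 7x_2^{2} to the remainder.
  leading term x_2: no divisor's leading term divides it; move \tfrac{64}{5}x_2 to the remainder.
  leading term 1: no divisor's leading term divides it; move 7 to the remainder.
  remainder \tfrac{6}{5}x_2^{3} + 7x_2^{2} + \tfrac{64}{5}x_2 + 7 ≠ 0; add g_4 = \tfrac{6}{5}x_2^{3} + 7x_2^{2} + \tfrac{64}{5}x_2 + 7 to the basis.

The other S-polynomials (S(f_2,g_3), S(f_1,g_4), S(f_2,g_4), S(g_3,g_4)) all reduce to 0 modulo the current basis, so we have a Gröbner basis.
Inter-reduce: drop elements whose leading term is divisible by another's, tail-reduce, and make monic.
Reduced Gröbner basis: {x_1 - \tfrac{6}{5}x_2^{2} - 7x_2 - \tfrac{29}{5}, x_2^{3} + \tfrac{35}{6}x_2^{2} + \tfrac{32}{3}x_2 + \tfrac{35}{6}}.

Buchberger on the second generating set:
h_1 = -36x_1x_2 - 40x_1 + 48x_2^{2} + 28x_2 - 20, LT = x_1x_2.
h_2 = 10x_1x_2 + 10x_1 - 12x_2^{2} + 12, LT = x_1x_2.

S(h_1,h_2): lcm = x_1x_2. S = \tfrac{1}{9}x_1 - \tfrac{2}{15}x_2^{2} - \tfrac{7}{9}x_2 - \tfrac{29}{45}.
  leading term x_1: no divisor's leading term divides it; move \tfrac{1}{9}x_1 to the remainder.
  leading term x_2^{2}: no divisor's leading term divides it; move -\tfrac{2}{15}x_2^{2} to the remainder.
  leading term x_2: no divisor's leading term divides it; move -\tfrac{7}{9}x_2 to the remainder.
  leading term 1: no divisor's leading term divides it; move -\tfrac{29}{45} to the remainder.
  remainder \tfrac{1}{9}x_1 - \tfrac{2}{15}x_2^{2} - \tfrac{7}{9}x_2 - \tfrac{29}{45} ≠ 0; add k_3 = \tfrac{1}{9}x_1 - \tfrac{2}{15}x_2^{2} - \tfrac{7}{9}x_2 - \tfrac{29}{45} to the basis.

S(h_1,k_3): lcm = x_1x_2. S = \tfrac{10}{9}x_1 + \tfrac{6}{5}x_2^{3} + \tfrac{17}{3}x_2^{2} + \tfrac{226}{45}x_2 + \tfrac{5}{9}.
  leading term x_1: subtract (10)·k_3 from \tfrac{10}{9}x_1 + \tfrac{6}{5}x_2^{3} + \tfrac{17}{3}x_2^{2} + \tfrac{226}{45}x_2 + \tfrac{5}{9} → \tfrac{6}{5}x_2^{3} + 7x_2^{2} + \tfrac{64}{5}x_2 + 7
  leading term x_2^{3}: no divisor's leading term divides it; move \tfrac{6}{5}x_2^{3} to the remainder.
  leading term x_2^{2}: no divisor's leading term divides it; move 7x_2^{2} to the remainder.
  leading term x_2: no divisor's leading term divides it; move \tfrac{64}{5}x_2 to the remainder.
  leading term 1: no divisor's leading term divides it; move 7 to the remainder.
  remainder \tfrac{6}{5}x_2^{3} + 7x_2^{2} + \tfrac{64}{5}x_2 + 7 ≠ 0; add k_4 = \tfrac{6}{5}x_2^{3} + 7x_2^{2} + \tfrac{64}{5}x_2 + 7 to the basis.

The other S-polynomials (S(h_2,k_3), S(h_1,k_4), S(h_2,k_4), S(k_3,k_4)) all reduce to 0 modulo the current basis, so we have a Gröbner basis.
Inter-reduce: drop elements whose leading term is divisible by another's, tail-reduce, and make monic.
Reduced Gröbner basis: {x_1 - \tfrac{6}{5}x_2^{2} - 7x_2 - \tfrac{29}{5}, x_2^{3} + \tfrac{35}{6}x_2^{2} + \tfrac{32}{3}x_2 + \tfrac{35}{6}}.

Same reduced basis, so the two generating sets span the same ideal.

Yes, the ideals are equal.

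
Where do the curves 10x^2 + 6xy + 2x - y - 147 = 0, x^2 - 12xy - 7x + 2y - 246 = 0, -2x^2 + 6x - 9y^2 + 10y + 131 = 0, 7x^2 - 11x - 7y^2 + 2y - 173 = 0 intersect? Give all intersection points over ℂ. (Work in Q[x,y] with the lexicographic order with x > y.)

Compute a lex Gröbner basis by Buchberger's algorithm.
f_1 = 10x^2 + 6xy + 2x - y - 147, LT = x^2.
f_2 = x^2 - 12xy - 7x + 2y - 246, LT = x^2.
f_3 = -2x^2 + 6x - 9y^2 + 10y + 131, LT = x^2.
f_4 = 7x^2 - 11x - 7y^2 + 2y - 173, LT = x^2.

S(f_1,f_2): lcm = x^2. S = 63/5xy + 36/5x - 21/10y + 2313/10.
  reduce S modulo (f_1, f_2, f_3, f_4):
  remainder 63/5xy + 36/5x - 21/10y + 2313/10 ≠ 0; add h_5 = 63/5xy + 36/5x - 21/10y + 2313/10 to the basis.

S(f_1,f_3): lcm = x^2. S = 3/5xy + 16/5x - 9/2y^2 + 49/10y + 254/5.
  reduce S modulo (f_1, f_2, f_3, f_4, h_5):
  remainder 20/7x - 9/2y^2 + 5y + 557/14 ≠ 0; add h_6 = 20/7x - 9/2y^2 + 5y + 557/14 to the basis.

S(f_1,f_4): lcm = x^2. S = 3/5xy + 62/35x + y^2 - 27/70y + 701/70.
  reduce S modulo (f_1, f_2, f_3, f_4, h_5, h_6):
  remainder 13/4y^2 - 39/14y - 585/28 ≠ 0; add h_7 = 13/4y^2 - 39/14y - 585/28 to the basis.

S(f_1,h_5): lcm = x^2y. S = -4/7x^2 + 3/5xy^2 + 11/30xy - 257/14x - 1/10y^2 - 147/10y.
  reduce S modulo (f_1, f_2, f_3, f_4, h_5, h_6, h_7):
  remainder -4619/252y + 4619/84 ≠ 0; add h_8 = -4619/252y + 4619/84 to the basis.

The other S-polynomials (S(f_2,f_3), S(f_2,f_4), S(f_3,f_4), S(f_2,h_5), S(f_3,h_5), S(f_4,h_5), S(f_1,h_6), S(f_2,h_6), S(f_3,h_6), S(f_4,h_6), S(h_5,h_6), S(f_1,h_7), S(f_2,h_7), S(f_3,h_7), S(f_4,h_7), S(h_5,h_7), S(h_6,h_7), S(f_1,h_8), S(f_2,h_8), S(f_3,h_8), S(f_4,h_8), S(h_5,h_8), S(h_6,h_8), S(h_7,h_8)) all reduce to 0 modulo the current basis, so we have a Gröbner basis.
Inter-reduce: drop elements whose leading term is divisible by another's, tail-reduce, and make monic.
Reduced Gröbner basis: {x + 5, y - 3}.

Elimination: the polynomial y - 3 lies in the elimination ideal for y, so y ∈ {3}. For each such y, the remaining basis elements (now univariate) give the rest of the solution.
  y = 3: the earlier basis element becomes x + 5 = 0, giving x = -5 — point (-5, 3).

{(-5, 3)}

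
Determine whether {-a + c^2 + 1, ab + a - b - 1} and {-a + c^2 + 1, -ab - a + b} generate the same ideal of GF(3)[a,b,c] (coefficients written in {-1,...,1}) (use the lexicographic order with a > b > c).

No, the ideals differ.

Equality of ideals is decidable: compute both reduced Gröbner bases (unique for the ordering) and check whether they agree.
Buchberger on the first generating set:
f_1 = -a + c^2 + 1, LT = a.
f_2 = ab + a - b - 1, LT = ab.

S(f_1,f_2): lcm = ab. S = -a - bc^2 + 1.
  leading term a: subtract (1)·f_1 from -a - bc^2 + 1 → -bc^2 - c^2
  leading term bc^2: no divisor's leading term divides it; move -bc^2 to the remainder.
  leading term c^2: no divisor's leading term divides it; move -c^2 to the remainder.
  remainder -bc^2 - c^2 ≠ 0; add g_3 = -bc^2 - c^2 to the basis.

S(f_1,g_3): leading monomials are coprime, so the S-polynomial reduces to 0 (Buchberger's first criterion).
S(f_2,g_3): lcm = abc^2. S = -bc^2 - c^2.
  leading term bc^2: subtract (1)·g_3 from -bc^2 - c^2 → 0
  remainder 0.

Every S-polynomial of the final basis reduces to 0, so we have a Gröbner basis.
Inter-reduce: drop elements whose leading term is divisible by another's, tail-reduce, and make monic.
Reduced Gröbner basis: {a - c^2 - 1, bc^2 + c^2}.

Buchberger on the second generating set:
h_1 = -a + c^2 + 1, LT = a.
h_2 = -ab - a + b, LT = ab.

S(h_1,h_2): lcm = ab. S = -a - bc^2.
  leading term a: subtract (1)·h_1 from -a - bc^2 → -bc^2 - c^2 - 1
  leading term bc^2: no divisor's leading term divides it; move -bc^2 to the remainder.
  leading term c^2: no divisor's leading term divides it; move -c^2 to the remainder.
  leading term 1: no divisor's leading term divides it; move -1 to the remainder.
  remainder -bc^2 - c^2 - 1 ≠ 0; add k_3 = -bc^2 - c^2 - 1 to the basis.

S(h_1,k_3): leading monomials are coprime, so the S-polynomial reduces to 0 (Buchberger's first criterion).
S(h_2,k_3): lcm = abc^2. S = -a - bc^2.
  leading term a: subtract (1)·h_1 from -a - bc^2 → -bc^2 - c^2 - 1
  leading term bc^2: subtract (1)·k_3 from -bc^2 - c^2 - 1 → 0
  remainder 0.

Every S-polynomial of the final basis reduces to 0, so we have a Gröbner basis.
Inter-reduce: drop elements whose leading term is divisible by another's, tail-reduce, and make monic.
Reduced Gröbner basis: {a - c^2 - 1, bc^2 + c^2 + 1}.

These differ, so the ideals are not equal.
The same test decides containment: I ⊆ J iff every generator of I reduces to 0 modulo a Gröbner basis of J.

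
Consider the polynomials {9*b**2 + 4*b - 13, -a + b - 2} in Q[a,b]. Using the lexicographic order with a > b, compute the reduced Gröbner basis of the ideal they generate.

G = {a - b + 2, b**2 + 4/9*b - 13/9}

Buchberger's algorithm terminates because the ascending chain of leading-term ideals stabilizes.

f_1 = 9*b**2 + 4*b - 13, LT = b**2.
f_2 = -a + b - 2, LT = a.

The S-polynomials (S(f_1,f_2)) all reduce to 0 modulo the current basis, so we have a Gröbner basis.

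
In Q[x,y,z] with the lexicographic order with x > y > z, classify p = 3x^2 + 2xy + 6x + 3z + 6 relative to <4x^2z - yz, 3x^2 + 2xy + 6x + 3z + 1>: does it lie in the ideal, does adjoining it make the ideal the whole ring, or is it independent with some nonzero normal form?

First compute the reduced Gröbner basis of I by Buchberger's algorithm.
f_1 = 4x^2z - yz, LT = x^2z.
f_2 = 3x^2 + 2xy + 6x + 3z + 1, LT = x^2.

S(f_1,f_2): lcm = x^2z. S = -2/3xyz - 2xz - 1/4yz - z^2 - 1/3z.
  leading term xyz: no divisor's leading term divides it; move -2/3xyz to the remainder.
  leading term xz: no divisor's leading term divides it; move -2xz to the remainder.
  leading term yz: no divisor's leading term divides it; move -1/4yz to the remainder.
  leading term z^2: no divisor's leading term divides it; move -z^2 to the remainder.
  leading term z: no divisor's leading term divides it; move -1/3z to the remainder.
  remainder -2/3xyz - 2xz - 1/4yz - z^2 - 1/3z ≠ 0; add h_3 = -2/3xyz - 2xz - 1/4yz - z^2 - 1/3z to the basis.

S(f_1,h_3): lcm = x^2yz. S = -3x^2z - 3/8xyz - 3/2xz^2 - 1/2xz - 1/4y^2z.
  leading term x^2z: subtract (-3/4)·f_1 from -3x^2z - 3/8xyz - 3/2xz^2 - 1/2xz - 1/4y^2z → -3/8xyz - 3/2xz^2 - 1/2xz - 1/4y^2z - 3/4yz
  leading term xyz: subtract (9/16)·h_3 from -3/8xyz - 3/2xz^2 - 1/2xz - 1/4y^2z - 3/4yz → -3/2xz^2 + 5/8xz - 1/4y^2z - 39/64yz + 9/16z^2 + 3/16z
  leading term xz^2: no divisor's leading term divides it; move -3/2xz^2 to the remainder.
  leading term xz: no divisor's leading term divides it; move 5/8xz to the remainder.
  leading term y^2z: no divisor's leading term divides it; move -1/4y^2z to the remainder.
  leading term yz: no divisor's leading term divides it; move -39/64yz to the remainder.
  leading term z^2: no divisor's leading term divides it; move 9/16z^2 to the remainder.
  leading term z: no divisor's leading term divides it; move 3/16z to the remainder.
  remainder -3/2xz^2 + 5/8xz - 1/4y^2z - 39/64yz + 9/16z^2 + 3/16z ≠ 0; add h_4 = -3/2xz^2 + 5/8xz - 1/4y^2z - 39/64yz + 9/16z^2 + 3/16z to the basis.

S(h_3,h_4): lcm = xyz^2. S = 5/12xyz + 3xz^2 - 1/6y^3z - 13/32y^2z + 3/4yz^2 + 1/8yz + 3/2z^3 + 1/2z^2.
  leading term xyz: subtract (-5/8)·h_3 from 5/12xyz + 3xz^2 - 1/6y^3z - 13/32y^2z + 3/4yz^2 + 1/8yz + 3/2z^3 + 1/2z^2 → 3xz^2 - 5/4xz - 1/6y^3z - 13/32y^2z + 3/4yz^2 - 1/32yz + 3/2z^3 - 1/8z^2 - 5/24z
  leading term xz^2: subtract (-2)·h_4 from 3xz^2 - 5/4xz - 1/6y^3z - 13/32y^2z + 3/4yz^2 - 1/32yz + 3/2z^3 - 1/8z^2 - 5/24z → -1/6y^3z - 29/32y^2z + 3/4yz^2 - 5/4yz + 3/2z^3 + z^2 + 1/6z
  leading term y^3z: no divisor's leading term divides it; move -1/6y^3z to the remainder.
  leading term y^2z: no divisor's leading term divides it; move -29/32y^2z to the remainder.
  leading term yz^2: no divisor's leading term divides it; move 3/4yz^2 to the remainder.
  leading term yz: no divisor's leading term divides it; move -5/4yz to the remainder.
  leading term z^3: no divisor's leading term divides it; move 3/2z^3 to the remainder.
  leading term z^2: no divisor's leading term divides it; move z^2 to the remainder.
  leading term z: no divisor's leading term divides it; move 1/6z to the remainder.
  remainder -1/6y^3z - 29/32y^2z + 3/4yz^2 - 5/4yz + 3/2z^3 + z^2 + 1/6z ≠ 0; add h_5 = -1/6y^3z - 29/32y^2z + 3/4yz^2 - 5/4yz + 3/2z^3 + z^2 + 1/6z to the basis.

The other S-polynomials (S(f_2,h_3), S(f_1,h_4), S(f_2,h_4), S(f_1,h_5), S(f_2,h_5), S(h_3,h_5), S(h_4,h_5)) all reduce to 0 modulo the current basis, so we have a Gröbner basis.
Inter-reduce: drop elements whose leading term is divisible by another's, tail-reduce, and make monic.
Reduced Gröbner basis: {x^2 + 2/3xy + 2x + z + 1/3, xyz + 3xz + 3/8yz + 3/2z^2 + 1/2z, xz^2 - 5/12xz + 1/6y^2z + 13/32yz - 3/8z^2 - 1/8z, y^3z + 87/16y^2z - 9/2yz^2 + 15/2yz - 9z^3 - 6z^2 - z}.
Label its elements g_1 = x^2 + 2/3xy + 2x + z + 1/3, g_2 = xyz + 3xz + 3/8yz + 3/2z^2 + 1/2z, g_3 = xz^2 - 5/12xz + 1/6y^2z + 13/32yz - 3/8z^2 - 1/8z, g_4 = y^3z + 87/16y^2z - 9/2yz^2 + 15/2yz - 9z^3 - 6z^2 - z.

Reduce p = 3x^2 + 2xy + 6x + 3z + 6 modulo G:
  leading term x^2: subtract (3)·g_1 from 3x^2 + 2xy + 6x + 3z + 6 → 5
  leading term 1: no divisor's leading term divides it; move 5 to the remainder.
  normal form = 5.
The normal form is nonzero, so p ∉ I. Since p minus its normal form lies in I, I + (p) = I + (r) where r = 5; decide whether this ideal is the whole ring.
Here r = 5 is a nonzero constant, hence a unit: 1 ∈ I + (p), the Gröbner basis of I + (p) is {1}, and the enlarged system has no common solution — adjoining p is inconsistent.

Adjoining 3x^2 + 2xy + 6x + 3z + 6 makes the ideal the whole ring: the system is inconsistent.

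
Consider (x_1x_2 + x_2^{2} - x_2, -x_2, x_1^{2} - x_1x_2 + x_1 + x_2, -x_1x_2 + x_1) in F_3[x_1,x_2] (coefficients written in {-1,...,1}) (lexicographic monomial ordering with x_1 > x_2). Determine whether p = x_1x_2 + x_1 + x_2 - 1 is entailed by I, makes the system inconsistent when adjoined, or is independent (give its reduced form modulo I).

First compute the reduced Gröbner basis of I by Buchberger's algorithm.
f_1 = x_1x_2 + x_2^{2} - x_2, LT = x_1x_2.
f_2 = -x_2, LT = x_2.
f_3 = x_1^{2} - x_1x_2 + x_1 + x_2, LT = x_1^{2}.
f_4 = -x_1x_2 + x_1, LT = x_1x_2.

S(f_1,f_4): lcm = x_1x_2. S = x_1 + x_2^{2} - x_2.
  leading term x_1: no divisor's leading term divides it; move x_1 to the remainder.
  leading term x_2^{2}: subtract (-x_2)·f_2 from x_2^{2} - x_2 → -x_2
  leading term x_2: subtract (1)·f_2 from -x_2 → 0
  remainder x_1 ≠ 0; add h_5 = x_1 to the basis.

The other S-polynomials (S(f_1,f_2), S(f_1,f_3), S(f_2,f_3), S(f_2,f_4), S(f_3,f_4), S(f_1,h_5), S(f_2,h_5), S(f_3,h_5), S(f_4,h_5)) all reduce to 0 modulo the current basis, so we have a Gröbner basis.
Inter-reduce: drop elements whose leading term is divisible by another's, tail-reduce, and make monic.
Reduced Gröbner basis: {x_1, x_2}.
Label its elements g_1 = x_1, g_2 = x_2.

Reduce p = x_1x_2 + x_1 + x_2 - 1 modulo G:
  leading term x_1x_2: subtract (x_2)·g_1 from x_1x_2 + x_1 + x_2 - 1 → x_1 + x_2 - 1
  leading term x_1: subtract (1)·g_1 from x_1 + x_2 - 1 → x_2 - 1
  leading term x_2: subtract (1)·g_2 from x_2 - 1 → -1
  leading term 1: no divisor's leading term divides it; move -1 to the remainder.
  normal form = -1.
The normal form is nonzero, so p ∉ I. Since p minus its normal form lies in I, I + (p) = I + (r) where r = -1; decide whether this ideal is the whole ring.
Here r = -1 is a nonzero constant, hence a unit: 1 ∈ I + (p), the Gröbner basis of I + (p) is {1}, and the enlarged system has no common solution — adjoining p is inconsistent.

Adjoining x_1x_2 + x_1 + x_2 - 1 makes the ideal the whole ring: the system is inconsistent.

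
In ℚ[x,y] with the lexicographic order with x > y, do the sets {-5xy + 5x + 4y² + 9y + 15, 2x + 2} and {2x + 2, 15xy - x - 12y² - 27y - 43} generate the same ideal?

No, the ideals differ.

Two ideals are equal iff their reduced Gröbner bases coincide (the reduced basis is unique for a fixed ordering).
Buchberger on the first generating set:
f_1 = -5xy + 5x + 4y² + 9y + 15, LT = xy.
f_2 = 2x + 2, LT = x.

S(f_1,f_2): lcm = xy. S = -x - ⅘y² - 14/5y - 3.
  reduce S modulo (f_1, f_2):
  remainder -⅘y² - 14/5y - 2 ≠ 0; add g_3 = -⅘y² - 14/5y - 2 to the basis.

The other S-polynomials (S(f_1,g_3), S(f_2,g_3)) all reduce to 0 modulo the current basis, so we have a Gröbner basis.
Inter-reduce: drop elements whose leading term is divisible by another's, tail-reduce, and make monic.
Reduced Gröbner basis: {x + 1, y² + 7/2y + 5/2}.

Buchberger on the second generating set:
h_1 = 2x + 2, LT = x.
h_2 = 15xy - x - 12y² - 27y - 43, LT = xy.

S(h_1,h_2): lcm = xy. S = 1/15x + ⅘y² + 14/5y + 43/15.
  reduce S modulo (h_1, h_2):
  remainder ⅘y² + 14/5y + 14/5 ≠ 0; add k_3 = ⅘y² + 14/5y + 14/5 to the basis.

The other S-polynomials (S(h_1,k_3), S(h_2,k_3)) all reduce to 0 modulo the current basis, so we have a Gröbner basis.
Inter-reduce: drop elements whose leading term is divisible by another's, tail-reduce, and make monic.
Reduced Gröbner basis: {x + 1, y² + 7/2y + 7/2}.

The bases are distinct; the ideals are different.
The choice of monomial ordering does not affect the verdict — as long as both bases are computed under the same ordering, their equality decides ideal equality.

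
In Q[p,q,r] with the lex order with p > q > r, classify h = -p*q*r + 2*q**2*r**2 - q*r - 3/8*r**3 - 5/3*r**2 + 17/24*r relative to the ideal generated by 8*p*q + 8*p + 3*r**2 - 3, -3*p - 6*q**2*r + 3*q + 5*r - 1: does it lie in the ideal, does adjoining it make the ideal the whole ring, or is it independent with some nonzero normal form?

-p*q*r + 2*q**2*r**2 - q*r - 3/8*r**3 - 5/3*r**2 + 17/24*r lies in I (it reduces to 0).

First compute the reduced Gröbner basis of I by Buchberger's algorithm.
f_1 = 8*p*q + 8*p + 3*r**2 - 3, LT = p*q.
f_2 = -3*p - 6*q**2*r + 3*q + 5*r - 1, LT = p.

S(f_1,f_2): lcm = p*q. S = p - 2*q**3*r + q**2 + 5/3*q*r - 1/3*q + 3/8*r**2 - 3/8.
  reduce S modulo (f_1, f_2):
  remainder -2*q**3*r - 2*q**2*r + q**2 + 5/3*q*r + 2/3*q + 3/8*r**2 + 5/3*r - 17/24 ≠ 0; add k_3 = -2*q**3*r - 2*q**2*r + q**2 + 5/3*q*r + 2/3*q + 3/8*r**2 + 5/3*r - 17/24 to the basis.

The other S-polynomials (S(f_1,k_3), S(f_2,k_3)) all reduce to 0 modulo the current basis, so we have a Gröbner basis.
Inter-reduce: drop elements whose leading term is divisible by another's, tail-reduce, and make monic.
Reduced Gröbner basis: {p + 2*q**2*r - q - 5/3*r + 1/3, q**3*r + q**2*r - 1/2*q**2 - 5/6*q*r - 1/3*q - 3/16*r**2 - 5/6*r + 17/48}.
Label its elements g_1 = p + 2*q**2*r - q - 5/3*r + 1/3, g_2 = q**3*r + q**2*r - 1/2*q**2 - 5/6*q*r - 1/3*q - 3/16*r**2 - 5/6*r + 17/48.

Reduce h = -p*q*r + 2*q**2*r**2 - q*r - 3/8*r**3 - 5/3*r**2 + 17/24*r modulo G:
  leading term p*q*r: subtract (-q*r)·g_1 from -p*q*r + 2*q**2*r**2 - q*r - 3/8*r**3 - 5/3*r**2 + 17/24*r → 2*q**3*r**2 + 2*q**2*r**2 - q**2*r - 5/3*q*r**2 - 2/3*q*r - 3/8*r**3 - 5/3*r**2 + 17/24*r
  leading term q**3*r**2: subtract (2*r)·g_2 from 2*q**3*r**2 + 2*q**2*r**2 - q**2*r - 5/3*q*r**2 - 2/3*q*r - 3/8*r**3 - 5/3*r**2 + 17/24*r → 0
  normal form = 0.
Since the normal form is 0, h ∈ I.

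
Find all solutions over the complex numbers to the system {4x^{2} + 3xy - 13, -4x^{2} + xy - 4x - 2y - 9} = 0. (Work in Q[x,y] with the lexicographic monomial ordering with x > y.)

Compute a lex Gröbner basis by Buchberger's algorithm.
f_1 = 4x^{2} + 3xy - 13, LT = x^{2}.
f_2 = -4x^{2} + xy - 4x - 2y - 9, LT = x^{2}.

S(f_1,f_2): lcm = x^{2}. S = xy - x - \tfrac{1}{2}y - \tfrac{11}{2}.
  leading term xy: no divisor's leading term divides it; move xy to the remainder.
  leading term x: no divisor's leading term divides it; move -x to the remainder.
  leading term y: no divisor's leading term divides it; move -\tfrac{1}{2}y to the remainder.
  leading term 1: no divisor's leading term divides it; move -\tfrac{11}{2} to the remainder.
  remainder xy - x - \tfrac{1}{2}y - \tfrac{11}{2} ≠ 0; add h_3 = xy - x - \tfrac{1}{2}y - \tfrac{11}{2} to the basis.

S(f_1,h_3): lcm = x^{2}y. S = x^{2} + \tfrac{3}{4}xy^{2} + \tfrac{1}{2}xy + \tfrac{11}{2}x - \tfrac{13}{4}y.
  leading term x^{2}: subtract (\tfrac{1}{4})·f_1 from x^{2} + \tfrac{3}{4}xy^{2} + \tfrac{1}{2}xy + \tfrac{11}{2}x - \tfrac{13}{4}y → \tfrac{3}{4}xy^{2} - \tfrac{1}{4}xy + \tfrac{11}{2}x - \tfrac{13}{4}y + \tfrac{13}{4}
  leading term xy^{2}: subtract (\tfrac{3}{4}y)·h_3 from \tfrac{3}{4}xy^{2} - \tfrac{1}{4}xy + \tfrac{11}{2}x - \tfrac{13}{4}y + \tfrac{13}{4} → \tfrac{1}{2}xy + \tfrac{11}{2}x + \tfrac{3}{8}y^{2} + \tfrac{7}{8}y + \tfrac{13}{4}
  leading term xy: subtract (\tfrac{1}{2})·h_3 from \tfrac{1}{2}xy + \tfrac{11}{2}x + \tfrac{3}{8}y^{2} + \tfrac{7}{8}y + \tfrac{13}{4} → 6x + \tfrac{3}{8}y^{2} + \tfrac{9}{8}y + 6
  leading term x: no divisor's leading term divides it; move 6x to the remainder.
  leading term y^{2}: no divisor's leading term divides it; move \tfrac{3}{8}y^{2} to the remainder.
  leading term y: no divisor's leading term divides it; move \tfrac{9}{8}y to the remainder.
  leading term 1: no divisor's leading term divides it; move 6 to the remainder.
  remainder 6x + \tfrac{3}{8}y^{2} + \tfrac{9}{8}y + 6 ≠ 0; add h_4 = 6x + \tfrac{3}{8}y^{2} + \tfrac{9}{8}y + 6 to the basis.

S(f_2,h_3): lcm = x^{2}y. S = x^{2} - \tfrac{1}{4}xy^{2} + \tfrac{3}{2}xy + \tfrac{11}{2}x + \tfrac{1}{2}y^{2} + \tfrac{9}{4}y.
  leading term x^{2}: subtract (\tfrac{1}{4})·f_1 from x^{2} - \tfrac{1}{4}xy^{2} + \tfrac{3}{2}xy + \tfrac{11}{2}x + \tfrac{1}{2}y^{2} + \tfrac{9}{4}y → -\tfrac{1}{4}xy^{2} + \tfrac{3}{4}xy + \tfrac{11}{2}x + \tfrac{1}{2}y^{2} + \tfrac{9}{4}y + \tfrac{13}{4}
  leading term xy^{2}: subtract (-\tfrac{1}{4}y)·h_3 from -\tfrac{1}{4}xy^{2} + \tfrac{3}{4}xy + \tfrac{11}{2}x + \tfrac{1}{2}y^{2} + \tfrac{9}{4}y + \tfrac{13}{4} → \tfrac{1}{2}xy + \tfrac{11}{2}x + \tfrac{3}{8}y^{2} + \tfrac{7}{8}y + \tfrac{13}{4}
  leading term xy: subtract (\tfrac{1}{2})·h_3 from \tfrac{1}{2}xy + \tfrac{11}{2}x + \tfrac{3}{8}y^{2} + \tfrac{7}{8}y + \tfrac{13}{4} → 6x + \tfrac{3}{8}y^{2} + \tfrac{9}{8}y + 6
  leading term x: subtract (1)·h_4 from 6x + \tfrac{3}{8}y^{2} + \tfrac{9}{8}y + 6 → 0
  remainder 0.

S(f_1,h_4): lcm = x^{2}. S = -\tfrac{1}{16}xy^{2} + \tfrac{9}{16}xy - x - \tfrac{13}{4}.
  leading term xy^{2}: subtract (-\tfrac{1}{16}y)·h_3 from -\tfrac{1}{16}xy^{2} + \tfrac{9}{16}xy - x - \tfrac{13}{4} → \tfrac{1}{2}xy - x - \tfrac{1}{32}y^{2} - \tfrac{11}{32}y - \tfrac{13}{4}
  leading term xy: subtract (\tfrac{1}{2})·h_3 from \tfrac{1}{2}xy - x - \tfrac{1}{32}y^{2} - \tfrac{11}{32}y - \tfrac{13}{4} → -\tfrac{1}{2}x - \tfrac{1}{32}y^{2} - \tfrac{3}{32}y - \tfrac{1}{2}
  leading term x: subtract (-\tfrac{1}{12})·h_4 from -\tfrac{1}{2}x - \tfrac{1}{32}y^{2} - \tfrac{3}{32}y - \tfrac{1}{2} → 0
  remainder 0.

S(f_2,h_4): lcm = x^{2}. S = -\tfrac{1}{16}xy^{2} - \tfrac{7}{16}xy + \tfrac{1}{2}y + \tfrac{9}{4}.
  leading term xy^{2}: subtract (-\tfrac{1}{16}y)·h_3 from -\tfrac{1}{16}xy^{2} - \tfrac{7}{16}xy + \tfrac{1}{2}y + \tfrac{9}{4} → -\tfrac{1}{2}xy - \tfrac{1}{32}y^{2} + \tfrac{5}{32}y + \tfrac{9}{4}
  leading term xy: subtract (-\tfrac{1}{2})·h_3 from -\tfrac{1}{2}xy - \tfrac{1}{32}y^{2} + \tfrac{5}{32}y + \tfrac{9}{4} → -\tfrac{1}{2}x - \tfrac{1}{32}y^{2} - \tfrac{3}{32}y - \tfrac{1}{2}
  leading term x: subtract (-\tfrac{1}{12})·h_4 from -\tfrac{1}{2}x - \tfrac{1}{32}y^{2} - \tfrac{3}{32}y - \tfrac{1}{2} → 0
  remainder 0.

S(h_3,h_4): lcm = xy. S = -x - \tfrac{1}{16}y^{3} - \tfrac{3}{16}y^{2} - \tfrac{3}{2}y - \tfrac{11}{2}.
  leading term x: subtract (-\tfrac{1}{6})·h_4 from -x - \tfrac{1}{16}y^{3} - \tfrac{3}{16}y^{2} - \tfrac{3}{2}y - \tfrac{11}{2} → -\tfrac{1}{16}y^{3} - \tfrac{1}{8}y^{2} - \tfrac{21}{16}y - \tfrac{9}{2}
  leading term y^{3}: no divisor's leading term divides it; move -\tfrac{1}{16}y^{3} to the remainder.
  leading term y^{2}: no divisor's leading term divides it; move -\tfrac{1}{8}y^{2} to the remainder.
  leading term y: no divisor's leading term divides it; move -\tfrac{21}{16}y to the remainder.
  leading term 1: no divisor's leading term divides it; move -\tfrac{9}{2} to the remainder.
  remainder -\tfrac{1}{16}y^{3} - \tfrac{1}{8}y^{2} - \tfrac{21}{16}y - \tfrac{9}{2} ≠ 0; add h_5 = -\tfrac{1}{16}y^{3} - \tfrac{1}{8}y^{2} - \tfrac{21}{16}y - \tfrac{9}{2} to the basis.

S(f_1,h_5): leading monomials are coprime, so the S-polynomial reduces to 0 (Buchberger's first criterion).
S(f_2,h_5): leading monomials are coprime, so the S-polynomial reduces to 0 (Buchberger's first criterion).
S(h_3,h_5): lcm = xy^{3}. S = -3xy^{2} - 21xy - 72x - \tfrac{1}{2}y^{3} - \tfrac{11}{2}y^{2}.
  leading term xy^{2}: subtract (-3y)·h_3 from -3xy^{2} - 21xy - 72x - \tfrac{1}{2}y^{3} - \tfrac{11}{2}y^{2} → -24xy - 72x - \tfrac{1}{2}y^{3} - 7y^{2} - \tfrac{33}{2}y
  leading term xy: subtract (-24)·h_3 from -24xy - 72x - \tfrac{1}{2}y^{3} - 7y^{2} - \tfrac{33}{2}y → -96x - \tfrac{1}{2}y^{3} - 7y^{2} - \tfrac{57}{2}y - 132
  leading term x: subtract (-16)·h_4 from -96x - \tfrac{1}{2}y^{3} - 7y^{2} - \tfrac{57}{2}y - 132 → -\tfrac{1}{2}y^{3} - y^{2} - \tfrac{21}{2}y - 36
  leading term y^{3}: subtract (8)·h_5 from -\tfrac{1}{2}y^{3} - y^{2} - \tfrac{21}{2}y - 36 → 0
  remainder 0.

S(h_4,h_5): leading monomials are coprime, so the S-polynomial reduces to 0 (Buchberger's first criterion).
Every S-polynomial of the final basis reduces to 0, so we have a Gröbner basis.
Inter-reduce: drop elements whose leading term is divisible by another's, tail-reduce, and make monic.
Reduced Gröbner basis: {x + \tfrac{1}{16}y^{2} + \tfrac{3}{16}y + 1, y^{3} + 2y^{2} + 21y + 72}.

A lex Gröbner basis eliminates variables successively. Here y^{3} + 2y^{2} + 21y + 72 depends only on y, with roots {-3, 1/2 - sqrt(95)*I/2, 1/2 + sqrt(95)*I/2}; lifting each root through the earlier basis elements recovers the full solutions.
  y = -3: the earlier basis element becomes x + 1 = 0, giving x = -1 — point (-1, -3).
  y = 1/2 - sqrt(95)*I/2: the earlier basis element becomes x - 3/8 - sqrt(95)*I/8 = 0, giving x = 3/8 + sqrt(95)*I/8 — point (3/8 + sqrt(95)*I/8, 1/2 - sqrt(95)*I/2).
  y = 1/2 + sqrt(95)*I/2: the earlier basis element becomes x - 3/8 + sqrt(95)*I/8 = 0, giving x = 3/8 - sqrt(95)*I/8 — point (3/8 - sqrt(95)*I/8, 1/2 + sqrt(95)*I/2).
Each listed point satisfies every original equation (direct substitution).

{(-1, -3), (3/8 + sqrt(95)*I/8, 1/2 - sqrt(95)*I/2), (3/8 - sqrt(95)*I/8, 1/2 + sqrt(95)*I/2)}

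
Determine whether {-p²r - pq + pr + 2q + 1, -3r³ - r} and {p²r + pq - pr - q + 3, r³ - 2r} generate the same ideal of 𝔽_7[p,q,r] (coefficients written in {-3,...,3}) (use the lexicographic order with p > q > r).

No, the ideals differ.

Two ideals are equal iff their reduced Gröbner bases coincide (the reduced basis is unique for a fixed ordering).
Buchberger on the first generating set:
f_1 = -p²r - pq + pr + 2q + 1, LT = p²r.
f_2 = -3r³ - r, LT = r³.

S(f_1,f_2): lcm = p²r³. S = 2p²r + pqr² - pr³ - 2qr² - r².
  leading term p²r: subtract (-2)·f_1 from 2p²r + pqr² - pr³ - 2qr² - r² → pqr² - 2pq - pr³ + 2pr - 2qr² - 3q - r² + 2
  leading term pqr²: no divisor's leading term divides it; move pqr² to the remainder.
  leading term pq: no divisor's leading term divides it; move -2pq to the remainder.
  leading term pr³: subtract (-2p)·f_2 from -pr³ + 2pr - 2qr² - 3q - r² + 2 → -2qr² - 3q - r² + 2
  leading term qr²: no divisor's leading term divides it; move -2qr² to the remainder.
  leading term q: no divisor's leading term divides it; move -3q to the remainder.
  leading term r²: no divisor's leading term divides it; move -r² to the remainder.
  leading term 1: no divisor's leading term divides it; move 2 to the remainder.
  remainder pqr² - 2pq - 2qr² - 3q - r² + 2 ≠ 0; add g_3 = pqr² - 2pq - 2qr² - 3q - r² + 2 to the basis.

S(f_1,g_3): lcm = p²qr². S = 2p²q + pq²r + pqr² + 3pq + pr² - 2p - 2q²r - qr.
  leading term p²q: no divisor's leading term divides it; move 2p²q to the remainder.
  leading term pq²r: no divisor's leading term divides it; move pq²r to the remainder.
  leading term pqr²: subtract (1)·g_3 from pqr² + 3pq + pr² - 2p - 2q²r - qr → -2pq + pr² - 2p - 2q²r + 2qr² - qr + 3q + r² - 2
  leading term pq: no divisor's leading term divides it; move -2pq to the remainder.
  leading term pr²: no divisor's leading term divides it; move pr² to the remainder.
  leading term p: no divisor's leading term divides it; move -2p to the remainder.
  leading term q²r: no divisor's leading term divides it; move -2q²r to the remainder.
  leading term qr²: no divisor's leading term divides it; move 2qr² to the remainder.
  leading term qr: no divisor's leading term divides it; move -qr to the remainder.
  leading term q: no divisor's leading term divides it; move 3q to the remainder.
  leading term r²: no divisor's leading term divides it; move r² to the remainder.
  leading term 1: no divisor's leading term divides it; move -2 to the remainder.
  remainder 2p²q + pq²r - 2pq + pr² - 2p - 2q²r + 2qr² - qr + 3q + r² - 2 ≠ 0; add g_4 = 2p²q + pq²r - 2pq + pr² - 2p - 2q²r + 2qr² - qr + 3q + r² - 2 to the basis.

The other S-polynomials (S(f_2,g_3), S(f_1,g_4), S(f_2,g_4), S(g_3,g_4)) all reduce to 0 modulo the current basis, so we have a Gröbner basis.
Inter-reduce: drop elements whose leading term is divisible by another's, tail-reduce, and make monic.
Reduced Gröbner basis: {p²q - 3pq²r - pq - 3pr² - p - q²r + qr² + 3qr - 2q - 3r² - 1, p²r + pq - pr - 2q - 1, pqr² - 2pq - 2qr² - 3q - r² + 2, r³ - 2r}.

Buchberger on the second generating set:
h_1 = p²r + pq - pr - q + 3, LT = p²r.
h_2 = r³ - 2r, LT = r³.

S(h_1,h_2): lcm = p²r³. S = 2p²r + pqr² - pr³ - qr² + 3r².
  leading term p²r: subtract (2)·h_1 from 2p²r + pqr² - pr³ - qr² + 3r² → pqr² - 2pq - pr³ + 2pr - qr² + 2q + 3r² + 1
  leading term pqr²: no divisor's leading term divides it; move pqr² to the remainder.
  leading term pq: no divisor's leading term divides it; move -2pq to the remainder.
  leading term pr³: subtract (-p)·h_2 from -pr³ + 2pr - qr² + 2q + 3r² + 1 → -qr² + 2q + 3r² + 1
  leading term qr²: no divisor's leading term divides it; move -qr² to the remainder.
  leading term q: no divisor's leading term divides it; move 2q to the remainder.
  leading term r²: no divisor's leading term divides it; move 3r² to the remainder.
  leading term 1: no divisor's leading term divides it; move 1 to the remainder.
  remainder pqr² - 2pq - qr² + 2q + 3r² + 1 ≠ 0; add k_3 = pqr² - 2pq - qr² + 2q + 3r² + 1 to the basis.

S(h_1,k_3): lcm = p²qr². S = 2p²q + pq²r - 2pq - 3pr² - p - q²r + 3qr.
  leading term p²q: no divisor's leading term divides it; move 2p²q to the remainder.
  leading term pq²r: no divisor's leading term divides it; move pq²r to the remainder.
  leading term pq: no divisor's leading term divides it; move -2pq to the remainder.
  leading term pr²: no divisor's leading term divides it; move -3pr² to the remainder.
  leading term p: no divisor's leading term divides it; move -p to the remainder.
  leading term q²r: no divisor's leading term divides it; move -q²r to the remainder.
  leading term qr: no divisor's leading term divides it; move 3qr to the remainder.
  remainder 2p²q + pq²r - 2pq - 3pr² - p - q²r + 3qr ≠ 0; add k_4 = 2p²q + pq²r - 2pq - 3pr² - p - q²r + 3qr to the basis.

The other S-polynomials (S(h_2,k_3), S(h_1,k_4), S(h_2,k_4), S(k_3,k_4)) all reduce to 0 modulo the current basis, so we have a Gröbner basis.
Inter-reduce: drop elements whose leading term is divisible by another's, tail-reduce, and make monic.
Reduced Gröbner basis: {p²q - 3pq²r - pq + 2pr² + 3p + 3q²r - 2qr, p²r + pq - pr - q + 3, pqr² - 2pq - qr² + 2q + 3r² + 1, r³ - 2r}.

The bases are distinct; the ideals are different.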